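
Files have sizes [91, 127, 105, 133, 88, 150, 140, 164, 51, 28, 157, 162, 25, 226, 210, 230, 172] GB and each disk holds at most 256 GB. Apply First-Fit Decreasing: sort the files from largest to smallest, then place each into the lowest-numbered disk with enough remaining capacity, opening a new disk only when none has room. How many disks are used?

Sorted descending: 230, 226, 210, 172, 164, 162, 157, 150, 140, 133, 127, 105, 91, 88, 51, 28, 25.
230 GB → disk 1 (remaining 26 GB)
226 GB → disk 2 (remaining 30 GB)
210 GB → disk 3 (remaining 46 GB)
172 GB → disk 4 (remaining 84 GB)
164 GB → disk 5 (remaining 92 GB)
162 GB → disk 6 (remaining 94 GB)
157 GB → disk 7 (remaining 99 GB)
150 GB → disk 8 (remaining 106 GB)
140 GB → disk 9 (remaining 116 GB)
133 GB → disk 10 (remaining 123 GB)
127 GB → disk 11 (remaining 129 GB)
105 GB → disk 8 (remaining 1 GB)
91 GB → disk 5 (remaining 1 GB)
88 GB → disk 6 (remaining 6 GB)
51 GB → disk 4 (remaining 33 GB)
28 GB → disk 2 (remaining 2 GB)
25 GB → disk 1 (remaining 1 GB)

11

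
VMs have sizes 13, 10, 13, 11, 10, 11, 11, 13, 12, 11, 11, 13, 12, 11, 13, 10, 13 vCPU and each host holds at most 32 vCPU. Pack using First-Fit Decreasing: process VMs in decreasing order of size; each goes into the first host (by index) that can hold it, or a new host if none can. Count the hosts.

Sorted descending: 13, 13, 13, 13, 13, 13, 12, 12, 11, 11, 11, 11, 11, 11, 10, 10, 10.
host 1: place 13 vCPU, 19 vCPU left
host 1: place 13 vCPU, 6 vCPU left
host 2: place 13 vCPU, 19 vCPU left
host 2: place 13 vCPU, 6 vCPU left
host 3: place 13 vCPU, 19 vCPU left
host 3: place 13 vCPU, 6 vCPU left
host 4: place 12 vCPU, 20 vCPU left
host 4: place 12 vCPU, 8 vCPU left
host 5: place 11 vCPU, 21 vCPU left
host 5: place 11 vCPU, 10 vCPU left
host 6: place 11 vCPU, 21 vCPU left
host 6: place 11 vCPU, 10 vCPU left
host 7: place 11 vCPU, 21 vCPU left
host 7: place 11 vCPU, 10 vCPU left
host 5: place 10 vCPU, 0 vCPU left
host 6: place 10 vCPU, 0 vCPU left
host 7: place 10 vCPU, 0 vCPU left
Final hosts: [13,13] [13,13] [13,13] [12,12] [11,11,10] [11,11,10] [11,11,10].

7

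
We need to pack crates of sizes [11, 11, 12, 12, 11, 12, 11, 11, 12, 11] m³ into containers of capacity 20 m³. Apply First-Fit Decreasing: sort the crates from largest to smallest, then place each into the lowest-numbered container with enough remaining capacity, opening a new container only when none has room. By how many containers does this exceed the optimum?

First-Fit Decreasing: [12] [12] [12] [12] [11] [11] [11] [11] [11] [11] → 10 containers.
10 crates exceed 10 m³ (half the capacity), and no two of those can share a container, so at least 10 containers are needed.
So 10 is already optimal.

0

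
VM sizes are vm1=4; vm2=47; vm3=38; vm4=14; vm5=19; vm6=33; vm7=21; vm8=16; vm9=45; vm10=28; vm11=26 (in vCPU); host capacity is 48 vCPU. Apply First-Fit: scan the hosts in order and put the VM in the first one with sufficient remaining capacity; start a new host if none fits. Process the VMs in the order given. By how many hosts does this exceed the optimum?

First-Fit: [4,38] [47] [14,19] [33] [21,16] [45] [28] [26] → 8 hosts.
Total size 291 vCPU; any packing needs at least ⌈291/48⌉ = 7 hosts.
An optimal packing achieves that bound: [47] [45] [38,4] [33,14] [28,19] [26,21] [16] → 7 hosts.
Excess: 8 − 7 = 1.

1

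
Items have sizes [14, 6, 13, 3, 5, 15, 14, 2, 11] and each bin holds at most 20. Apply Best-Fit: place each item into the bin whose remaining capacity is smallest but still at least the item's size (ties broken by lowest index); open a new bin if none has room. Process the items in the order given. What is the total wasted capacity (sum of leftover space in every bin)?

bin 1: place 14, 6 left
bin 1: place 6, 0 left
bin 2: place 13, 7 left
bin 2: place 3, 4 left
bin 3: place 5, 15 left
bin 3: place 15, 0 left
bin 4: place 14, 6 left
bin 2: place 2, 2 left
bin 5: place 11, 9 left
5 bins × 20 = 100; used 83; unused 17.

17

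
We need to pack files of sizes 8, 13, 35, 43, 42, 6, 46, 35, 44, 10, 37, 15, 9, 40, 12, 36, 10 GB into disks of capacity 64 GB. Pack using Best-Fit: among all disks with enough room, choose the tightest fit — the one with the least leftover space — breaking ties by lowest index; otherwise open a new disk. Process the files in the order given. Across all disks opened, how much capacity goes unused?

disk 1: place 8 GB, 56 GB left
disk 1: place 13 GB, 43 GB left
disk 1: place 35 GB, 8 GB left
disk 2: place 43 GB, 21 GB left
disk 3: place 42 GB, 22 GB left
disk 1: place 6 GB, 2 GB left
disk 4: place 46 GB, 18 GB left
disk 5: place 35 GB, 29 GB left
disk 6: place 44 GB, 20 GB left
disk 4: place 10 GB, 8 GB left
disk 7: place 37 GB, 27 GB left
disk 6: place 15 GB, 5 GB left
disk 2: place 9 GB, 12 GB left
disk 8: place 40 GB, 24 GB left
disk 2: place 12 GB, 0 GB left
disk 9: place 36 GB, 28 GB left
disk 3: place 10 GB, 12 GB left
9 disks × 64 GB = 576 GB; used 441 GB; unused 135 GB.

135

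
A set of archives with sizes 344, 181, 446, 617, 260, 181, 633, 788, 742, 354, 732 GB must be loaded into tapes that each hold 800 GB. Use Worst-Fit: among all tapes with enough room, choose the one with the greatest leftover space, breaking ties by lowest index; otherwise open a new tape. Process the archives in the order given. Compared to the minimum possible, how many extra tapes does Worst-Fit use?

Worst-Fit: [344,181,181] [446,260] [617] [633] [788] [742] [354] [732] → 8 tapes.
Total size 5278 GB; any packing needs at least ⌈5278/800⌉ = 7 tapes.
An optimal packing achieves that bound: [788] [742] [732] [633] [617,181] [446,354] [344,260,181] → 7 tapes.
Excess: 8 − 7 = 1.

1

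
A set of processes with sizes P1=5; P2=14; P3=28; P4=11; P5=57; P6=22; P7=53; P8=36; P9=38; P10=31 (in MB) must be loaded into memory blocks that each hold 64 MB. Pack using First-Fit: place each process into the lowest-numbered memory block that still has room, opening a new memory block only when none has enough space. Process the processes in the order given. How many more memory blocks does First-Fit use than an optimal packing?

1

First-Fit: [5,14,28,11] [57] [22,36] [53] [38] [31] → 6 memory blocks.
Total size 295 MB; any packing needs at least ⌈295/64⌉ = 5 memory blocks.
An optimal packing achieves that bound: [57,5] [53,11] [38,22] [36,28] [31,14] → 5 memory blocks.
Excess: 6 − 5 = 1.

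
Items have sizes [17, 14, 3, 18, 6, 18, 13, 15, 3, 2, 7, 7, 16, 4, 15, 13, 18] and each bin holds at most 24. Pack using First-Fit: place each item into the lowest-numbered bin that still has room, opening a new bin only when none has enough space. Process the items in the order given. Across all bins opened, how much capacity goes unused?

Put 17 in bin 1; 7 remain.
Put 14 in bin 2; 10 remain.
Put 3 in bin 1; 4 remain.
Put 18 in bin 3; 6 remain.
Put 6 in bin 2; 4 remain.
Put 18 in bin 4; 6 remain.
Put 13 in bin 5; 11 remain.
Put 15 in bin 6; 9 remain.
Put 3 in bin 1; 1 remain.
Put 2 in bin 2; 2 remain.
Put 7 in bin 5; 4 remain.
Put 7 in bin 6; 2 remain.
Put 16 in bin 7; 8 remain.
Put 4 in bin 3; 2 remain.
Put 15 in bin 8; 9 remain.
Put 13 in bin 9; 11 remain.
Put 18 in bin 10; 6 remain.
10 bins × 24 = 240; used 189; unused 51.

51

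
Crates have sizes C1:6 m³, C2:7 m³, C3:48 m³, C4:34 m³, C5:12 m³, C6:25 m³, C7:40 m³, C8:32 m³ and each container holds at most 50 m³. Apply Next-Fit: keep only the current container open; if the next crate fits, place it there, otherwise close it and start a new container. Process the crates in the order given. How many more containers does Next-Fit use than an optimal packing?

Next-Fit: [6,7] [48] [34,12] [25] [40] [32] → 6 containers.
Total size 204 m³; any packing needs at least ⌈204/50⌉ = 5 containers.
An optimal packing achieves that bound: [48] [40,7] [34,12] [32,6] [25] → 5 containers.
Excess: 6 − 5 = 1.

1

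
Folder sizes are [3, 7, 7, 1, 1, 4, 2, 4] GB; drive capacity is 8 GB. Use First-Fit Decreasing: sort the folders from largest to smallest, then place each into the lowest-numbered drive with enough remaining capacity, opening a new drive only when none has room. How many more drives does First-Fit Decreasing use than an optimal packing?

First-Fit Decreasing: [7,1] [7,1] [4,4] [3,2] → 4 drives.
Total size 29 GB; any packing needs at least ⌈29/8⌉ = 4 drives.
So 4 is already optimal.

0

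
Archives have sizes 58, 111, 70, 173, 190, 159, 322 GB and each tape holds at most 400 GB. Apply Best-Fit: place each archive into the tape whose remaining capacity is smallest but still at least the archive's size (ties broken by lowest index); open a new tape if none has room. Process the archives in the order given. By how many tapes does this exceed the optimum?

Best-Fit: [58,111,70,159] [173,190] [322] → 3 tapes.
Total size 1083 GB; any packing needs at least ⌈1083/400⌉ = 3 tapes.
So 3 is already optimal.

0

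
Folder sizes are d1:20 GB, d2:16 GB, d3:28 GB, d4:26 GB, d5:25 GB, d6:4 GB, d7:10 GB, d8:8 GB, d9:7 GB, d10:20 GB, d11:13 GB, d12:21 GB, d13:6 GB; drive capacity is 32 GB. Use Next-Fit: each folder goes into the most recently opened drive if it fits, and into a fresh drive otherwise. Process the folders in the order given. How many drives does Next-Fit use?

9

d1 (20 GB) → drive 1 (remaining 12 GB)
d2 (16 GB) → drive 2 (remaining 16 GB)
d3 (28 GB) → drive 3 (remaining 4 GB)
d4 (26 GB) → drive 4 (remaining 6 GB)
d5 (25 GB) → drive 5 (remaining 7 GB)
d6 (4 GB) → drive 5 (remaining 3 GB)
d7 (10 GB) → drive 6 (remaining 22 GB)
d8 (8 GB) → drive 6 (remaining 14 GB)
d9 (7 GB) → drive 6 (remaining 7 GB)
d10 (20 GB) → drive 7 (remaining 12 GB)
d11 (13 GB) → drive 8 (remaining 19 GB)
d12 (21 GB) → drive 9 (remaining 11 GB)
d13 (6 GB) → drive 9 (remaining 5 GB)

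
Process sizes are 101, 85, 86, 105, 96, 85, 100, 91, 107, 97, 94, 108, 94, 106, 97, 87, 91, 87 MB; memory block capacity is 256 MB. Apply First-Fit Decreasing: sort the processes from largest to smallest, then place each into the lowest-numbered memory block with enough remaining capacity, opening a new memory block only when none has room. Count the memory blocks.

Sorted descending: 108, 107, 106, 105, 101, 100, 97, 97, 96, 94, 94, 91, 91, 87, 87, 86, 85, 85.
108 MB → memory block 1 (remaining 148 MB)
107 MB → memory block 1 (remaining 41 MB)
106 MB → memory block 2 (remaining 150 MB)
105 MB → memory block 2 (remaining 45 MB)
101 MB → memory block 3 (remaining 155 MB)
100 MB → memory block 3 (remaining 55 MB)
97 MB → memory block 4 (remaining 159 MB)
97 MB → memory block 4 (remaining 62 MB)
96 MB → memory block 5 (remaining 160 MB)
94 MB → memory block 5 (remaining 66 MB)
94 MB → memory block 6 (remaining 162 MB)
91 MB → memory block 6 (remaining 71 MB)
91 MB → memory block 7 (remaining 165 MB)
87 MB → memory block 7 (remaining 78 MB)
87 MB → memory block 8 (remaining 169 MB)
86 MB → memory block 8 (remaining 83 MB)
85 MB → memory block 9 (remaining 171 MB)
85 MB → memory block 9 (remaining 86 MB)
Final memory blocks: [108,107] [106,105] [101,100] [97,97] [96,94] [94,91] [91,87] [87,86] [85,85].

9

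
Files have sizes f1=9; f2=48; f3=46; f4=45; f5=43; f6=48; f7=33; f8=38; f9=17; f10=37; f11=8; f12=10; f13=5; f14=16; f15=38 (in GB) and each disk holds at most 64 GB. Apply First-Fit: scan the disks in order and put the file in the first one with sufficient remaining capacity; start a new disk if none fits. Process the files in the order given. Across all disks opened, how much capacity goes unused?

135

f1 (9 GB) → disk 1 (remaining 55 GB)
f2 (48 GB) → disk 1 (remaining 7 GB)
f3 (46 GB) → disk 2 (remaining 18 GB)
f4 (45 GB) → disk 3 (remaining 19 GB)
f5 (43 GB) → disk 4 (remaining 21 GB)
f6 (48 GB) → disk 5 (remaining 16 GB)
f7 (33 GB) → disk 6 (remaining 31 GB)
f8 (38 GB) → disk 7 (remaining 26 GB)
f9 (17 GB) → disk 2 (remaining 1 GB)
f10 (37 GB) → disk 8 (remaining 27 GB)
f11 (8 GB) → disk 3 (remaining 11 GB)
f12 (10 GB) → disk 3 (remaining 1 GB)
f13 (5 GB) → disk 1 (remaining 2 GB)
f14 (16 GB) → disk 4 (remaining 5 GB)
f15 (38 GB) → disk 9 (remaining 26 GB)
9 disks × 64 GB = 576 GB; used 441 GB; unused 135 GB.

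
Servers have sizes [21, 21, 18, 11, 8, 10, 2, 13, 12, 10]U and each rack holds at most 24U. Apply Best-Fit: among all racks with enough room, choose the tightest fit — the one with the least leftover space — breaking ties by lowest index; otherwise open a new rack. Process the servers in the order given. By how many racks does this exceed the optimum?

Best-Fit: [21,2] [21] [18] [11,8] [10,13] [12,10] → 6 racks.
Total size 126U; any packing needs at least ⌈126/24⌉ = 6 racks.
So 6 is already optimal.

0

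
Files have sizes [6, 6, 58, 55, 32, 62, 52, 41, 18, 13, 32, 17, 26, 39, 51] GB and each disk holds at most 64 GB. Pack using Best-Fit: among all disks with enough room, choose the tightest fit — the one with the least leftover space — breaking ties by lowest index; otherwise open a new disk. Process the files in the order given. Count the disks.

10 disks

6 GB → disk 1 (remaining 58 GB)
6 GB → disk 1 (remaining 52 GB)
58 GB → disk 2 (remaining 6 GB)
55 GB → disk 3 (remaining 9 GB)
32 GB → disk 1 (remaining 20 GB)
62 GB → disk 4 (remaining 2 GB)
52 GB → disk 5 (remaining 12 GB)
41 GB → disk 6 (remaining 23 GB)
18 GB → disk 1 (remaining 2 GB)
13 GB → disk 6 (remaining 10 GB)
32 GB → disk 7 (remaining 32 GB)
17 GB → disk 7 (remaining 15 GB)
26 GB → disk 8 (remaining 38 GB)
39 GB → disk 9 (remaining 25 GB)
51 GB → disk 10 (remaining 13 GB)
Final disks: [6,6,32,18] [58] [55] [62] [52] [41,13] [32,17] [26] [39] [51].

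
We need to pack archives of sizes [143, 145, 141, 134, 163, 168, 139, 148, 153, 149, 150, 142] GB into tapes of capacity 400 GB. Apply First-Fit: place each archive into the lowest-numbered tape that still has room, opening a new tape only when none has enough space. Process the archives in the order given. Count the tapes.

143 GB → tape 1 (remaining 257 GB)
145 GB → tape 1 (remaining 112 GB)
141 GB → tape 2 (remaining 259 GB)
134 GB → tape 2 (remaining 125 GB)
163 GB → tape 3 (remaining 237 GB)
168 GB → tape 3 (remaining 69 GB)
139 GB → tape 4 (remaining 261 GB)
148 GB → tape 4 (remaining 113 GB)
153 GB → tape 5 (remaining 247 GB)
149 GB → tape 5 (remaining 98 GB)
150 GB → tape 6 (remaining 250 GB)
142 GB → tape 6 (remaining 108 GB)
Final tapes: [143,145] [141,134] [163,168] [139,148] [153,149] [150,142].

6 tapes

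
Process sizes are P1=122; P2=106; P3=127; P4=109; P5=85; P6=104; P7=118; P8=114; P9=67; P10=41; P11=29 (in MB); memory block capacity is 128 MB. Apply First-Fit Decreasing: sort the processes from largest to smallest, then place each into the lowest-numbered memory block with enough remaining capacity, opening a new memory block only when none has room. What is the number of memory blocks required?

9

Sorted descending: 127, 122, 118, 114, 109, 106, 104, 85, 67, 41, 29.
Put 127 MB in memory block 1; 1 MB remain.
Put 122 MB in memory block 2; 6 MB remain.
Put 118 MB in memory block 3; 10 MB remain.
Put 114 MB in memory block 4; 14 MB remain.
Put 109 MB in memory block 5; 19 MB remain.
Put 106 MB in memory block 6; 22 MB remain.
Put 104 MB in memory block 7; 24 MB remain.
Put 85 MB in memory block 8; 43 MB remain.
Put 67 MB in memory block 9; 61 MB remain.
Put 41 MB in memory block 8; 2 MB remain.
Put 29 MB in memory block 9; 32 MB remain.
Final memory blocks: [127] [122] [118] [114] [109] [106] [104] [85,41] [67,29].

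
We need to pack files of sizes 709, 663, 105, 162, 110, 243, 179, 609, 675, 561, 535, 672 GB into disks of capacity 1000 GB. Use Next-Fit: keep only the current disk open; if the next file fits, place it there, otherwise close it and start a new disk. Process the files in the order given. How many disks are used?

Put 709 GB in disk 1; 291 GB remain.
Put 663 GB in disk 2; 337 GB remain.
Put 105 GB in disk 2; 232 GB remain.
Put 162 GB in disk 2; 70 GB remain.
Put 110 GB in disk 3; 890 GB remain.
Put 243 GB in disk 3; 647 GB remain.
Put 179 GB in disk 3; 468 GB remain.
Put 609 GB in disk 4; 391 GB remain.
Put 675 GB in disk 5; 325 GB remain.
Put 561 GB in disk 6; 439 GB remain.
Put 535 GB in disk 7; 465 GB remain.
Put 672 GB in disk 8; 328 GB remain.

8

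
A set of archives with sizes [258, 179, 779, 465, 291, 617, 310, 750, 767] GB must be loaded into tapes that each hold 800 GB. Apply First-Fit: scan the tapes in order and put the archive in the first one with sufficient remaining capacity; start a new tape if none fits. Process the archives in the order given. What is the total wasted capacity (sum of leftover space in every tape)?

tape 1: place 258 GB, 542 GB left
tape 1: place 179 GB, 363 GB left
tape 2: place 779 GB, 21 GB left
tape 3: place 465 GB, 335 GB left
tape 1: place 291 GB, 72 GB left
tape 4: place 617 GB, 183 GB left
tape 3: place 310 GB, 25 GB left
tape 5: place 750 GB, 50 GB left
tape 6: place 767 GB, 33 GB left
6 tapes × 800 GB = 4800 GB; used 4416 GB; unused 384 GB.

384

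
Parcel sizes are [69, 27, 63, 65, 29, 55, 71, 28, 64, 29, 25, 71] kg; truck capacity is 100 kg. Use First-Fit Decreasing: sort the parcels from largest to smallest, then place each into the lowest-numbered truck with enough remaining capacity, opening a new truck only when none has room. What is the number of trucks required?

Sorted descending: 71, 71, 69, 65, 64, 63, 55, 29, 29, 28, 27, 25.
71 kg → truck 1 (remaining 29 kg)
71 kg → truck 2 (remaining 29 kg)
69 kg → truck 3 (remaining 31 kg)
65 kg → truck 4 (remaining 35 kg)
64 kg → truck 5 (remaining 36 kg)
63 kg → truck 6 (remaining 37 kg)
55 kg → truck 7 (remaining 45 kg)
29 kg → truck 1 (remaining 0 kg)
29 kg → truck 2 (remaining 0 kg)
28 kg → truck 3 (remaining 3 kg)
27 kg → truck 4 (remaining 8 kg)
25 kg → truck 5 (remaining 11 kg)
Final trucks: [71,29] [71,29] [69,28] [65,27] [64,25] [63] [55].

7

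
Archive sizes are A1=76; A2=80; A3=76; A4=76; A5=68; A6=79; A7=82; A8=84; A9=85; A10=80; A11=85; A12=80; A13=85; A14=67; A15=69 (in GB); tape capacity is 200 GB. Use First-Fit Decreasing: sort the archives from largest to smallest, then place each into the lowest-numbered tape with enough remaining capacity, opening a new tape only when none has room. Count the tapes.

8

Sorted descending: 85, 85, 85, 84, 82, 80, 80, 80, 79, 76, 76, 76, 69, 68, 67.
85 GB → tape 1 (remaining 115 GB)
85 GB → tape 1 (remaining 30 GB)
85 GB → tape 2 (remaining 115 GB)
84 GB → tape 2 (remaining 31 GB)
82 GB → tape 3 (remaining 118 GB)
80 GB → tape 3 (remaining 38 GB)
80 GB → tape 4 (remaining 120 GB)
80 GB → tape 4 (remaining 40 GB)
79 GB → tape 5 (remaining 121 GB)
76 GB → tape 5 (remaining 45 GB)
76 GB → tape 6 (remaining 124 GB)
76 GB → tape 6 (remaining 48 GB)
69 GB → tape 7 (remaining 131 GB)
68 GB → tape 7 (remaining 63 GB)
67 GB → tape 8 (remaining 133 GB)
Final tapes: [85,85] [85,84] [82,80] [80,80] [79,76] [76,76] [69,68] [67].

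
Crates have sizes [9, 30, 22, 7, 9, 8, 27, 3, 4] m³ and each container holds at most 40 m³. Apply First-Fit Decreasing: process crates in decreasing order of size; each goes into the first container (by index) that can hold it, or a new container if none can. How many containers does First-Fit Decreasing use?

Sorted descending: 30, 27, 22, 9, 9, 8, 7, 4, 3.
container 1: place 30 m³, 10 m³ left
container 2: place 27 m³, 13 m³ left
container 3: place 22 m³, 18 m³ left
container 1: place 9 m³, 1 m³ left
container 2: place 9 m³, 4 m³ left
container 3: place 8 m³, 10 m³ left
container 3: place 7 m³, 3 m³ left
container 2: place 4 m³, 0 m³ left
container 3: place 3 m³, 0 m³ left

3 containers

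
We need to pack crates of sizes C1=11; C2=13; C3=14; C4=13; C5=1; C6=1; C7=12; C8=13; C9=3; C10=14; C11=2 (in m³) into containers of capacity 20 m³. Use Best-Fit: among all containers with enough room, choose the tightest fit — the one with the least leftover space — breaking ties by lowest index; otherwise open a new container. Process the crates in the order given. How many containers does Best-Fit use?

Put C1 (11 m³) in container 1; 9 m³ remain.
Put C2 (13 m³) in container 2; 7 m³ remain.
Put C3 (14 m³) in container 3; 6 m³ remain.
Put C4 (13 m³) in container 4; 7 m³ remain.
Put C5 (1 m³) in container 3; 5 m³ remain.
Put C6 (1 m³) in container 3; 4 m³ remain.
Put C7 (12 m³) in container 5; 8 m³ remain.
Put C8 (13 m³) in container 6; 7 m³ remain.
Put C9 (3 m³) in container 3; 1 m³ remain.
Put C10 (14 m³) in container 7; 6 m³ remain.
Put C11 (2 m³) in container 7; 4 m³ remain.

7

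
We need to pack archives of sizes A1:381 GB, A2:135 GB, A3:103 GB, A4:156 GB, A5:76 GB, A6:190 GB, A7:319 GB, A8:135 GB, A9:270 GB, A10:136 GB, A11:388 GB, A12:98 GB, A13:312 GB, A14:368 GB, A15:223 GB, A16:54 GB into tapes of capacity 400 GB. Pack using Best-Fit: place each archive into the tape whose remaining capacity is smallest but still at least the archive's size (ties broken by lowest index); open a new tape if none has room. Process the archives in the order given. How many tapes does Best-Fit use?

10 tapes

Put A1 (381 GB) in tape 1; 19 GB remain.
Put A2 (135 GB) in tape 2; 265 GB remain.
Put A3 (103 GB) in tape 2; 162 GB remain.
Put A4 (156 GB) in tape 2; 6 GB remain.
Put A5 (76 GB) in tape 3; 324 GB remain.
Put A6 (190 GB) in tape 3; 134 GB remain.
Put A7 (319 GB) in tape 4; 81 GB remain.
Put A8 (135 GB) in tape 5; 265 GB remain.
Put A9 (270 GB) in tape 6; 130 GB remain.
Put A10 (136 GB) in tape 5; 129 GB remain.
Put A11 (388 GB) in tape 7; 12 GB remain.
Put A12 (98 GB) in tape 5; 31 GB remain.
Put A13 (312 GB) in tape 8; 88 GB remain.
Put A14 (368 GB) in tape 9; 32 GB remain.
Put A15 (223 GB) in tape 10; 177 GB remain.
Put A16 (54 GB) in tape 4; 27 GB remain.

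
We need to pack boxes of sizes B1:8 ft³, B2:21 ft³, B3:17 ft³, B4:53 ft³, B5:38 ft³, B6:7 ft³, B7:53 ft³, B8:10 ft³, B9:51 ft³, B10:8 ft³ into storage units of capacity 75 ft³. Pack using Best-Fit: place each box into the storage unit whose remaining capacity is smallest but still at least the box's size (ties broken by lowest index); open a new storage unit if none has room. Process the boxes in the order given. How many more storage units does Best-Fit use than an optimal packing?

Best-Fit: [8,21,17] [53,7,10] [38] [53,8] [51] → 5 storage units.
Total size 266 ft³; any packing needs at least ⌈266/75⌉ = 4 storage units.
An optimal packing achieves that bound: [53,21] [53,17] [51,10,8] [38,8,7] → 4 storage units.
Excess: 5 − 4 = 1.

1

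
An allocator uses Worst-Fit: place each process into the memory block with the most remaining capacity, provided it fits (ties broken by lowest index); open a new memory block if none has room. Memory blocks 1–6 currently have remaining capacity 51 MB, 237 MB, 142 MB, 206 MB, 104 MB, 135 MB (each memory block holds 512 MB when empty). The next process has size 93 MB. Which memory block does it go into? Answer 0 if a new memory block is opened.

Memory blocks with room: memory block 2 (237 MB), memory block 3 (142 MB), memory block 4 (206 MB), memory block 5 (104 MB), memory block 6 (135 MB).
Most room is memory block 2 with 237 MB free.

2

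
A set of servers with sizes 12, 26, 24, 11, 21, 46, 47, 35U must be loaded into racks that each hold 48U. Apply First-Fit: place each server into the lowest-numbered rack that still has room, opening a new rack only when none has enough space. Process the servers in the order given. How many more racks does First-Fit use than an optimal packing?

1

First-Fit: [12,26] [24,11] [21] [46] [47] [35] → 6 racks.
Total size 222U; any packing needs at least ⌈222/48⌉ = 5 racks.
An optimal packing achieves that bound: [47] [46] [35,12] [26,21] [24,11] → 5 racks.
Excess: 6 − 5 = 1.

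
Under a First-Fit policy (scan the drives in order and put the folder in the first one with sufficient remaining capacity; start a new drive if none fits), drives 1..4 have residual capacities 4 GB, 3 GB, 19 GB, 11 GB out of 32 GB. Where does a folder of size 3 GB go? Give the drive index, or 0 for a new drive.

1

Drives with room: drive 1 (4 GB), drive 2 (3 GB), drive 3 (19 GB), drive 4 (11 GB).
The first with room is drive 1.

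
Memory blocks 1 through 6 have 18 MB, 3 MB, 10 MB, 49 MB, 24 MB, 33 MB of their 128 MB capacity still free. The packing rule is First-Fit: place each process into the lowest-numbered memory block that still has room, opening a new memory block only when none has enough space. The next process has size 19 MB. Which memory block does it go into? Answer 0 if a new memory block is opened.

Memory blocks with room: memory block 4 (49 MB), memory block 5 (24 MB), memory block 6 (33 MB).
The first with room is memory block 4.

4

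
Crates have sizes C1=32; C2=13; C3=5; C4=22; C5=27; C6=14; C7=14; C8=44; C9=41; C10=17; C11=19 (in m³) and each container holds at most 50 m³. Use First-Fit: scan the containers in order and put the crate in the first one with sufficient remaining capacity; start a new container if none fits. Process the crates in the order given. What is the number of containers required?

6 containers

container 1: place C1 (32 m³), 18 m³ left
container 1: place C2 (13 m³), 5 m³ left
container 1: place C3 (5 m³), 0 m³ left
container 2: place C4 (22 m³), 28 m³ left
container 2: place C5 (27 m³), 1 m³ left
container 3: place C6 (14 m³), 36 m³ left
container 3: place C7 (14 m³), 22 m³ left
container 4: place C8 (44 m³), 6 m³ left
container 5: place C9 (41 m³), 9 m³ left
container 3: place C10 (17 m³), 5 m³ left
container 6: place C11 (19 m³), 31 m³ left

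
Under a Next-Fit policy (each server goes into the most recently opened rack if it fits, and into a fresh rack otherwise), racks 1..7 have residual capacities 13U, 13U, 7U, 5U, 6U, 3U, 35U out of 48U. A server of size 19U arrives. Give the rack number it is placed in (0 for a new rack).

Next-Fit only looks at rack 7, which has 35U free.
19U fits there.

7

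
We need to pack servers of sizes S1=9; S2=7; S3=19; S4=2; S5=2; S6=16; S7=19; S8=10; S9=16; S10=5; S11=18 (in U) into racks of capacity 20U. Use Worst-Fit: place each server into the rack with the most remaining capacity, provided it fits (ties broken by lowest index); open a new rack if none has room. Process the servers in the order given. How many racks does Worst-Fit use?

7 racks

rack 1: place S1 (9U), 11U left
rack 1: place S2 (7U), 4U left
rack 2: place S3 (19U), 1U left
rack 1: place S4 (2U), 2U left
rack 1: place S5 (2U), 0U left
rack 3: place S6 (16U), 4U left
rack 4: place S7 (19U), 1U left
rack 5: place S8 (10U), 10U left
rack 6: place S9 (16U), 4U left
rack 5: place S10 (5U), 5U left
rack 7: place S11 (18U), 2U left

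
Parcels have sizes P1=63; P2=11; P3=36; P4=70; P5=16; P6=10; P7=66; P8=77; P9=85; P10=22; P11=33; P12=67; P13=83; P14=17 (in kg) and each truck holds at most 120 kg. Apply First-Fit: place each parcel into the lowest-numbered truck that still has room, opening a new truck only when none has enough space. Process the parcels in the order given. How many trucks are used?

Put P1 (63 kg) in truck 1; 57 kg remain.
Put P2 (11 kg) in truck 1; 46 kg remain.
Put P3 (36 kg) in truck 1; 10 kg remain.
Put P4 (70 kg) in truck 2; 50 kg remain.
Put P5 (16 kg) in truck 2; 34 kg remain.
Put P6 (10 kg) in truck 1; 0 kg remain.
Put P7 (66 kg) in truck 3; 54 kg remain.
Put P8 (77 kg) in truck 4; 43 kg remain.
Put P9 (85 kg) in truck 5; 35 kg remain.
Put P10 (22 kg) in truck 2; 12 kg remain.
Put P11 (33 kg) in truck 3; 21 kg remain.
Put P12 (67 kg) in truck 6; 53 kg remain.
Put P13 (83 kg) in truck 7; 37 kg remain.
Put P14 (17 kg) in truck 3; 4 kg remain.
Final trucks: [63,11,36,10] [70,16,22] [66,33,17] [77] [85] [67] [83].

7 trucks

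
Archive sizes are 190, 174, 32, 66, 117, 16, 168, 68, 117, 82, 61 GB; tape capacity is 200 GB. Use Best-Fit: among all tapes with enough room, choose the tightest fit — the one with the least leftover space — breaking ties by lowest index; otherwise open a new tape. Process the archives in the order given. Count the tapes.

190 GB → tape 1 (remaining 10 GB)
174 GB → tape 2 (remaining 26 GB)
32 GB → tape 3 (remaining 168 GB)
66 GB → tape 3 (remaining 102 GB)
117 GB → tape 4 (remaining 83 GB)
16 GB → tape 2 (remaining 10 GB)
168 GB → tape 5 (remaining 32 GB)
68 GB → tape 4 (remaining 15 GB)
117 GB → tape 6 (remaining 83 GB)
82 GB → tape 6 (remaining 1 GB)
61 GB → tape 3 (remaining 41 GB)

6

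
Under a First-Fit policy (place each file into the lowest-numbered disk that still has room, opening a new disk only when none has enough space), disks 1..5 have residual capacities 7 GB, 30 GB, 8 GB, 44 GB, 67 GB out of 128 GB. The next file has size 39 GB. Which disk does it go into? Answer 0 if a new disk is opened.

Disks with room: disk 4 (44 GB), disk 5 (67 GB).
The first with room is disk 4.

4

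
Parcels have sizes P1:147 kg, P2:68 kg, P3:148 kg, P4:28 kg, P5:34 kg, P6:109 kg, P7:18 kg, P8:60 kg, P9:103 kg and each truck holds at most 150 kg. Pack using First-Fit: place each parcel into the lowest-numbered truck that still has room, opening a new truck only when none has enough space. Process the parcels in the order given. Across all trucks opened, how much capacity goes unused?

Put P1 (147 kg) in truck 1; 3 kg remain.
Put P2 (68 kg) in truck 2; 82 kg remain.
Put P3 (148 kg) in truck 3; 2 kg remain.
Put P4 (28 kg) in truck 2; 54 kg remain.
Put P5 (34 kg) in truck 2; 20 kg remain.
Put P6 (109 kg) in truck 4; 41 kg remain.
Put P7 (18 kg) in truck 2; 2 kg remain.
Put P8 (60 kg) in truck 5; 90 kg remain.
Put P9 (103 kg) in truck 6; 47 kg remain.
6 trucks × 150 kg = 900 kg; used 715 kg; unused 185 kg.

185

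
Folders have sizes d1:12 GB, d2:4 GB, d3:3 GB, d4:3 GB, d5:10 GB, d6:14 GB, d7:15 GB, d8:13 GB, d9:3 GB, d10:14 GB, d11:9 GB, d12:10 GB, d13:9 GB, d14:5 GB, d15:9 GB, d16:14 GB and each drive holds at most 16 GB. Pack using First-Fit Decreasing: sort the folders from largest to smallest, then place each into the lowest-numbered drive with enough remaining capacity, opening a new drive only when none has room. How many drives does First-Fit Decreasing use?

11 drives

Sorted descending: 15, 14, 14, 14, 13, 12, 10, 10, 9, 9, 9, 5, 4, 3, 3, 3.
15 GB → drive 1 (remaining 1 GB)
14 GB → drive 2 (remaining 2 GB)
14 GB → drive 3 (remaining 2 GB)
14 GB → drive 4 (remaining 2 GB)
13 GB → drive 5 (remaining 3 GB)
12 GB → drive 6 (remaining 4 GB)
10 GB → drive 7 (remaining 6 GB)
10 GB → drive 8 (remaining 6 GB)
9 GB → drive 9 (remaining 7 GB)
9 GB → drive 10 (remaining 7 GB)
9 GB → drive 11 (remaining 7 GB)
5 GB → drive 7 (remaining 1 GB)
4 GB → drive 6 (remaining 0 GB)
3 GB → drive 5 (remaining 0 GB)
3 GB → drive 8 (remaining 3 GB)
3 GB → drive 8 (remaining 0 GB)
Final drives: [15] [14] [14] [14] [13,3] [12,4] [10,5] [10,3,3] [9] [9] [9].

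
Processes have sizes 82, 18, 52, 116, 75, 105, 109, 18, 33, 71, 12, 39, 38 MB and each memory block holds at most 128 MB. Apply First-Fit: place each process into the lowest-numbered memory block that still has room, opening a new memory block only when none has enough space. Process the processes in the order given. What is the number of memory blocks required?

Put 82 MB in memory block 1; 46 MB remain.
Put 18 MB in memory block 1; 28 MB remain.
Put 52 MB in memory block 2; 76 MB remain.
Put 116 MB in memory block 3; 12 MB remain.
Put 75 MB in memory block 2; 1 MB remain.
Put 105 MB in memory block 4; 23 MB remain.
Put 109 MB in memory block 5; 19 MB remain.
Put 18 MB in memory block 1; 10 MB remain.
Put 33 MB in memory block 6; 95 MB remain.
Put 71 MB in memory block 6; 24 MB remain.
Put 12 MB in memory block 3; 0 MB remain.
Put 39 MB in memory block 7; 89 MB remain.
Put 38 MB in memory block 7; 51 MB remain.

7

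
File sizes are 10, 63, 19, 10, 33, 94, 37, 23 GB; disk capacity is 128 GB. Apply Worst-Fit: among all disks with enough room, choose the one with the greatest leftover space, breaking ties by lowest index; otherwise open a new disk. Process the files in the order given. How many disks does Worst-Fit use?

10 GB → disk 1 (remaining 118 GB)
63 GB → disk 1 (remaining 55 GB)
19 GB → disk 1 (remaining 36 GB)
10 GB → disk 1 (remaining 26 GB)
33 GB → disk 2 (remaining 95 GB)
94 GB → disk 2 (remaining 1 GB)
37 GB → disk 3 (remaining 91 GB)
23 GB → disk 3 (remaining 68 GB)
Final disks: [10,63,19,10] [33,94] [37,23].

3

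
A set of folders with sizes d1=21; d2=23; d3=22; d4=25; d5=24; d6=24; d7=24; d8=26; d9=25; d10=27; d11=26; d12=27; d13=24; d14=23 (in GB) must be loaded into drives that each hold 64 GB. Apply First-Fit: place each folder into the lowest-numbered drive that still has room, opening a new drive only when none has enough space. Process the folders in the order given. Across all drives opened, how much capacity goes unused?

d1 (21 GB) → drive 1 (remaining 43 GB)
d2 (23 GB) → drive 1 (remaining 20 GB)
d3 (22 GB) → drive 2 (remaining 42 GB)
d4 (25 GB) → drive 2 (remaining 17 GB)
d5 (24 GB) → drive 3 (remaining 40 GB)
d6 (24 GB) → drive 3 (remaining 16 GB)
d7 (24 GB) → drive 4 (remaining 40 GB)
d8 (26 GB) → drive 4 (remaining 14 GB)
d9 (25 GB) → drive 5 (remaining 39 GB)
d10 (27 GB) → drive 5 (remaining 12 GB)
d11 (26 GB) → drive 6 (remaining 38 GB)
d12 (27 GB) → drive 6 (remaining 11 GB)
d13 (24 GB) → drive 7 (remaining 40 GB)
d14 (23 GB) → drive 7 (remaining 17 GB)
7 drives × 64 GB = 448 GB; used 341 GB; unused 107 GB.

107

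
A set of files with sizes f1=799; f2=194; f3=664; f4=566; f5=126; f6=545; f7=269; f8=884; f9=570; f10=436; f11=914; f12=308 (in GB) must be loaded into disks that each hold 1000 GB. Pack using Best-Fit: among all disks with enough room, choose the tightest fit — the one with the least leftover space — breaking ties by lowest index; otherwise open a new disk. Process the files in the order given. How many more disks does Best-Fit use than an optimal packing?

0

Best-Fit: [799,194] [664,126] [566,269] [545,436] [884] [570,308] [914] → 7 disks.
Total size 6275 GB; any packing needs at least ⌈6275/1000⌉ = 7 disks.
So 7 is already optimal.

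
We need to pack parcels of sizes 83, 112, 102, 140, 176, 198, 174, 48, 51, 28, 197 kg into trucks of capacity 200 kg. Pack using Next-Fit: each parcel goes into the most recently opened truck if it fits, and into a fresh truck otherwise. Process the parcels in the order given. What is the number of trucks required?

truck 1: place 83 kg, 117 kg left
truck 1: place 112 kg, 5 kg left
truck 2: place 102 kg, 98 kg left
truck 3: place 140 kg, 60 kg left
truck 4: place 176 kg, 24 kg left
truck 5: place 198 kg, 2 kg left
truck 6: place 174 kg, 26 kg left
truck 7: place 48 kg, 152 kg left
truck 7: place 51 kg, 101 kg left
truck 7: place 28 kg, 73 kg left
truck 8: place 197 kg, 3 kg left

8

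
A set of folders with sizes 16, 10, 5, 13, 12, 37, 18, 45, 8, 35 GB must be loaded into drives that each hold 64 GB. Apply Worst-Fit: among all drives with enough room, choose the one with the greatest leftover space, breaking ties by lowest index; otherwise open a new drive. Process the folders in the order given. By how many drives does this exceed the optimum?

Worst-Fit: [16,10,5,13,12] [37,18] [45,8] [35] → 4 drives.
Total size 199 GB; any packing needs at least ⌈199/64⌉ = 4 drives.
So 4 is already optimal.

0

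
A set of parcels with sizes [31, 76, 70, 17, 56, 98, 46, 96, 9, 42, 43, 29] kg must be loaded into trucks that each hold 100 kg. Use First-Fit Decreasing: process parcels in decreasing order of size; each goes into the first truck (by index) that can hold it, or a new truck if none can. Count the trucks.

Sorted descending: 98, 96, 76, 70, 56, 46, 43, 42, 31, 29, 17, 9.
Put 98 kg in truck 1; 2 kg remain.
Put 96 kg in truck 2; 4 kg remain.
Put 76 kg in truck 3; 24 kg remain.
Put 70 kg in truck 4; 30 kg remain.
Put 56 kg in truck 5; 44 kg remain.
Put 46 kg in truck 6; 54 kg remain.
Put 43 kg in truck 5; 1 kg remain.
Put 42 kg in truck 6; 12 kg remain.
Put 31 kg in truck 7; 69 kg remain.
Put 29 kg in truck 4; 1 kg remain.
Put 17 kg in truck 3; 7 kg remain.
Put 9 kg in truck 6; 3 kg remain.

7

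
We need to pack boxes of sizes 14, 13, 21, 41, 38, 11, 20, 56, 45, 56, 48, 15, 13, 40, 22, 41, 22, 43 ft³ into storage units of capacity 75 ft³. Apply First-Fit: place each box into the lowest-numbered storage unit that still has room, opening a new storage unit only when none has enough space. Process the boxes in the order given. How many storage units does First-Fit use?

Put 14 ft³ in storage unit 1; 61 ft³ remain.
Put 13 ft³ in storage unit 1; 48 ft³ remain.
Put 21 ft³ in storage unit 1; 27 ft³ remain.
Put 41 ft³ in storage unit 2; 34 ft³ remain.
Put 38 ft³ in storage unit 3; 37 ft³ remain.
Put 11 ft³ in storage unit 1; 16 ft³ remain.
Put 20 ft³ in storage unit 2; 14 ft³ remain.
Put 56 ft³ in storage unit 4; 19 ft³ remain.
Put 45 ft³ in storage unit 5; 30 ft³ remain.
Put 56 ft³ in storage unit 6; 19 ft³ remain.
Put 48 ft³ in storage unit 7; 27 ft³ remain.
Put 15 ft³ in storage unit 1; 1 ft³ remain.
Put 13 ft³ in storage unit 2; 1 ft³ remain.
Put 40 ft³ in storage unit 8; 35 ft³ remain.
Put 22 ft³ in storage unit 3; 15 ft³ remain.
Put 41 ft³ in storage unit 9; 34 ft³ remain.
Put 22 ft³ in storage unit 5; 8 ft³ remain.
Put 43 ft³ in storage unit 10; 32 ft³ remain.
Final storage units: [14,13,21,11,15] [41,20,13] [38,22] [56] [45,22] [56] [48] [40] [41] [43].

10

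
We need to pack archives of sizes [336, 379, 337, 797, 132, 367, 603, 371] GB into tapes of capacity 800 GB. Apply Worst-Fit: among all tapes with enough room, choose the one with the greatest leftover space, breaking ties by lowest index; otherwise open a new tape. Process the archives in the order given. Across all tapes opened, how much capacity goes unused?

tape 1: place 336 GB, 464 GB left
tape 1: place 379 GB, 85 GB left
tape 2: place 337 GB, 463 GB left
tape 3: place 797 GB, 3 GB left
tape 2: place 132 GB, 331 GB left
tape 4: place 367 GB, 433 GB left
tape 5: place 603 GB, 197 GB left
tape 4: place 371 GB, 62 GB left
5 tapes × 800 GB = 4000 GB; used 3322 GB; unused 678 GB.

678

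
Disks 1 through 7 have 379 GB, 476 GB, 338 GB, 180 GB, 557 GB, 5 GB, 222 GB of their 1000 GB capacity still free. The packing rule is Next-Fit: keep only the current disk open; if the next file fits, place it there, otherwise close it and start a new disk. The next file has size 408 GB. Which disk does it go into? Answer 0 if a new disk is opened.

0

Next-Fit only looks at disk 7, which has 222 GB free.
408 GB does not fit, so a new disk is opened.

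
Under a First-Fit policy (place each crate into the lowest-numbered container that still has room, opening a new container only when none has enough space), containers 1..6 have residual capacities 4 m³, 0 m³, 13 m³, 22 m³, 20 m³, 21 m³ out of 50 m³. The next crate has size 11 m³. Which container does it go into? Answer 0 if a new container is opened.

Containers with room: container 3 (13 m³), container 4 (22 m³), container 5 (20 m³), container 6 (21 m³).
The first with room is container 3.

3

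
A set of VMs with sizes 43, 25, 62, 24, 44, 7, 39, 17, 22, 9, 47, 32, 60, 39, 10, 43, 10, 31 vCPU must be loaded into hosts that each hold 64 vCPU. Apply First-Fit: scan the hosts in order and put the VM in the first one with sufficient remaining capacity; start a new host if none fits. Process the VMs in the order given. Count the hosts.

10

43 vCPU → host 1 (remaining 21 vCPU)
25 vCPU → host 2 (remaining 39 vCPU)
62 vCPU → host 3 (remaining 2 vCPU)
24 vCPU → host 2 (remaining 15 vCPU)
44 vCPU → host 4 (remaining 20 vCPU)
7 vCPU → host 1 (remaining 14 vCPU)
39 vCPU → host 5 (remaining 25 vCPU)
17 vCPU → host 4 (remaining 3 vCPU)
22 vCPU → host 5 (remaining 3 vCPU)
9 vCPU → host 1 (remaining 5 vCPU)
47 vCPU → host 6 (remaining 17 vCPU)
32 vCPU → host 7 (remaining 32 vCPU)
60 vCPU → host 8 (remaining 4 vCPU)
39 vCPU → host 9 (remaining 25 vCPU)
10 vCPU → host 2 (remaining 5 vCPU)
43 vCPU → host 10 (remaining 21 vCPU)
10 vCPU → host 6 (remaining 7 vCPU)
31 vCPU → host 7 (remaining 1 vCPU)
Final hosts: [43,7,9] [25,24,10] [62] [44,17] [39,22] [47,10] [32,31] [60] [39] [43].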